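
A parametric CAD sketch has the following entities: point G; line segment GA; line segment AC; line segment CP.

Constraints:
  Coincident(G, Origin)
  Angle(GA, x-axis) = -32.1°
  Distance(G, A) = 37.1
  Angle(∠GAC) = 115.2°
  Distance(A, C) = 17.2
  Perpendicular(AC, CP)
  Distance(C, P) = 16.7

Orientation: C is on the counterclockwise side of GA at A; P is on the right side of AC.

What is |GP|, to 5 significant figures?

60.131

G is at the origin; GA runs at -32.1° with length 37.1, so A = 37.1·(cos -32.1°, sin -32.1°) = (31.428, -19.715). ∠GAC = 115.2°, so AC runs at -32.1° + (180° − 115.2°) = 32.700° from the x-axis; with |AC| = 17.2, C = A + 17.2·(cos 32.700°, sin 32.700°) = (45.902, -10.423). AC ⟂ CP; with |CP| = 16.7 on the right of AC, P = C + 16.7·(0.54024, -0.84151) = (54.924, -24.476). Then |GP| = |P − G| = 60.131.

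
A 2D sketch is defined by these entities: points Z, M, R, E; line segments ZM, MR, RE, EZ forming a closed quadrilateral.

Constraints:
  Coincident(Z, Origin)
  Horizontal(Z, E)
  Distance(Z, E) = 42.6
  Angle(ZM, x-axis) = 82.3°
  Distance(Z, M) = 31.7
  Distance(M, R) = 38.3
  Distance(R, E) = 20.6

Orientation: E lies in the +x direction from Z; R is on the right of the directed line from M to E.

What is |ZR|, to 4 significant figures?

22.28

Checks: |MR| = 38.30 ✓; |RE| = 20.60 ✓.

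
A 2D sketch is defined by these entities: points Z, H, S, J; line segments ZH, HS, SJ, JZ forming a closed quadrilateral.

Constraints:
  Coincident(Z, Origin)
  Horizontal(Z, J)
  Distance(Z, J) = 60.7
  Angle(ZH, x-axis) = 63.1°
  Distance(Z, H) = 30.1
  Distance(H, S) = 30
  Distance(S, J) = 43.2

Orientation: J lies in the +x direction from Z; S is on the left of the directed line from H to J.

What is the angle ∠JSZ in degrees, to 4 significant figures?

73.70°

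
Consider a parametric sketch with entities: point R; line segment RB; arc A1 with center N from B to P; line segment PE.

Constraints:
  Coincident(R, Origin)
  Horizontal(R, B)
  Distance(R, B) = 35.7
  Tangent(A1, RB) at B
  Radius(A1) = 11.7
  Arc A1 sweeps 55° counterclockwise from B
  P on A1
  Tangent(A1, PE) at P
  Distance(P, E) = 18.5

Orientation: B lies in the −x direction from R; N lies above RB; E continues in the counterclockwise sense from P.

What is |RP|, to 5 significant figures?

26.588

R is at the origin; RB is horizontal with |RB| = 35.7 and B on the −x side, so B = (-35.700, 0.0000). Since A1 is tangent to RB there, NB ⟂ RB, so N = B + (0, 11.7) = (-35.700, 11.700). On A1, B sits at bearing -90° from N; a 55° counterclockwise sweep puts P at bearing -35°, so P = N + 11.7·(cos -35°, sin -35°) = (-26.116, 4.9892). Then |RP| = |P − R| = 26.588.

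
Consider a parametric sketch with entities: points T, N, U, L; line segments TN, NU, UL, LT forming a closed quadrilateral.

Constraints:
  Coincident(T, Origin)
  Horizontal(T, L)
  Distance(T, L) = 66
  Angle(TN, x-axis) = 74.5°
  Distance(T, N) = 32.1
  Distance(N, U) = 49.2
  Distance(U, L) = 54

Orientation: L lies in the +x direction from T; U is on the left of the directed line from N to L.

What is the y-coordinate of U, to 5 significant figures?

52.377

Checks: |NU| = 49.20 ✓; |UL| = 54.00 ✓.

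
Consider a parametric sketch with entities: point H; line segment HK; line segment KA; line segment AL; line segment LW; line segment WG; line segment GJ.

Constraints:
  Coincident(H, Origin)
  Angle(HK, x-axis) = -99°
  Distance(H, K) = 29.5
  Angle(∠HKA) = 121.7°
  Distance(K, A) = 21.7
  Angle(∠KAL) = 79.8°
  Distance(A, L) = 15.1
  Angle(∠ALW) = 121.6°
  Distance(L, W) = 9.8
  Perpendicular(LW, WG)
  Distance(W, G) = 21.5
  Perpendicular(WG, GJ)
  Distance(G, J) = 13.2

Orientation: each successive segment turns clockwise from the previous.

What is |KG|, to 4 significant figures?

2.594

H is at the origin; HK runs at -99.0° with length 29.5, so K = (-4.615, -29.14). ∠HKA = 121.7° gives KA at -157.3° from the x-axis; with |KA| = 21.7, A = (-24.63, -37.51). ∠KAL = 79.8° gives AL at 102.5° from the x-axis; with |AL| = 15.1, L = (-27.90, -22.77). ∠ALW = 121.6° gives LW at 44.10° from the x-axis; with |LW| = 9.8, W = (-20.86, -15.95). LW ⟂ WG, so WG runs at -45.90°; with |WG| = 21.5, G = (-5.902, -31.39). Then |KG| = |G − K| = 2.594.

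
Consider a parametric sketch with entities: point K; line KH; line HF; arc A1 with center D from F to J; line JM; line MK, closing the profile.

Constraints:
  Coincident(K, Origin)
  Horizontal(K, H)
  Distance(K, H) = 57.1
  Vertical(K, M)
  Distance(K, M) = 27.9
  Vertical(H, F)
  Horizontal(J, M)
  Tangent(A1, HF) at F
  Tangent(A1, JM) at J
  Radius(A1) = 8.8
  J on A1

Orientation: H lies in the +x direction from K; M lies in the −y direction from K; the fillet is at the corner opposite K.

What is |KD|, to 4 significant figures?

51.94

K and M share the same x with |KM| = 27.9 and M on the −y side, so M = (0.000, -27.90). The virtual corner opposite K is at (57.10, -27.90). Tangency of A1 to HF means the radius DF is perpendicular to HF and tangency of A1 to JM means the radius DJ is perpendicular to JM, with radius 8.8, so the center D sits 8.8 in from both sides at D = (48.30, -19.10). Then |KD| = |D − K| = 51.94.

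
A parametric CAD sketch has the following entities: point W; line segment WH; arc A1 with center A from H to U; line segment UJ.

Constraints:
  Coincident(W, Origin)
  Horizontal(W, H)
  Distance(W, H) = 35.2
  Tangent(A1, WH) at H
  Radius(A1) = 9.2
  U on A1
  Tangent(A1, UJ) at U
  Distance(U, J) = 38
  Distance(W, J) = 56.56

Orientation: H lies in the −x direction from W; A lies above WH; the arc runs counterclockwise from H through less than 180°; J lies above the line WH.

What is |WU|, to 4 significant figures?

27.96

W is at the origin; WH is horizontal with |WH| = 35.2 and H on the −x side, so H = (-35.20, 0.000). Since A1 is tangent to WH there, AH ⟂ WH, so A = H + (0, 9.2) = (-35.20, 9.200). Since AU ⟂ UJ (tangency), |AJ| = √(9.2² + 38.0²) = 39.10 regardless of where U sits on A1. So J lies on both circle(W, 56.56) and circle(A, 39.10); the above-WH intersection is J = (-30.00, 47.95). U is the foot of the tangent from J: U = (-26.05, 10.16).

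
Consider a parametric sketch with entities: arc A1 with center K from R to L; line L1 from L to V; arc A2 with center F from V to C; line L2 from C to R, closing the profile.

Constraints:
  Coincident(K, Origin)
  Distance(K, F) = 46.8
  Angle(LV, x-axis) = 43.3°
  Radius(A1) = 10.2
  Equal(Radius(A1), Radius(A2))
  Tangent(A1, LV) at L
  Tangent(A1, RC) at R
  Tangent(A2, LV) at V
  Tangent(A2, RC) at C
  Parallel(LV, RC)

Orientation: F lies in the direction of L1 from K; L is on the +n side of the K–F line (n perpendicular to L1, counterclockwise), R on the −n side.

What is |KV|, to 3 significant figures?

47.9

The slot axis is L1's direction at 43.3°, so u = (cos 43.3°, sin 43.3°) = (0.728, 0.686) and n = (−sin 43.3°, cos 43.3°) = (-0.686, 0.728). K is at the origin and F lies 46.8 along u from K, so F = 46.8·u = (34.1, 32.1). Tangency of A1 to both parallel lines with radius 10.2 puts L and R at K ± 10.2·n: L = (-7.00, 7.42), R = (7.00, -7.42). Equal radii place V and C the same way about F: V = F + 10.2·n = (27.1, 39.5), C = F − 10.2·n = (41.1, 24.7). Then |KV| = |V − K| = 47.9.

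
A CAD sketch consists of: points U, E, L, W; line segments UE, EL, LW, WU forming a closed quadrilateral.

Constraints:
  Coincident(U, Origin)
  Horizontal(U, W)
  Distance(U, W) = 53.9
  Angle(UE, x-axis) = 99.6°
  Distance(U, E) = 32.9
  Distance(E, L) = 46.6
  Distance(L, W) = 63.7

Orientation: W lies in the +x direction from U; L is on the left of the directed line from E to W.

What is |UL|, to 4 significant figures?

67.98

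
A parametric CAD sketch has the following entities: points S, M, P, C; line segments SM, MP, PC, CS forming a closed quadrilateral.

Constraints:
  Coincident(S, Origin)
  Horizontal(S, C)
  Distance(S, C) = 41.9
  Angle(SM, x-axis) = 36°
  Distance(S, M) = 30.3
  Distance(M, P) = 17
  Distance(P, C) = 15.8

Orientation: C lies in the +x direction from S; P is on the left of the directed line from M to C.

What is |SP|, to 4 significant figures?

44.30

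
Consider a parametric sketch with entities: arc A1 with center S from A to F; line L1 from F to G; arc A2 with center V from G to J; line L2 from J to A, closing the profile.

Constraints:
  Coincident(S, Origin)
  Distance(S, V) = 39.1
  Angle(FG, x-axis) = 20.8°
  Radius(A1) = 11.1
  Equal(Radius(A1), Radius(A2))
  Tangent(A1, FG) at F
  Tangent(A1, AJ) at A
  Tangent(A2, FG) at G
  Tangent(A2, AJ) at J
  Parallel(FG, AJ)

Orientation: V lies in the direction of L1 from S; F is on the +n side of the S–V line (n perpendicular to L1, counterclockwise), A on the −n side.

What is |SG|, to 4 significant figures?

40.65

The slot axis is L1's direction at 20.8°, so u = (cos 20.8°, sin 20.8°) = (0.9348, 0.3551) and n = (−sin 20.8°, cos 20.8°) = (-0.3551, 0.9348). S is at the origin and V lies 39.1 along u from S, so V = 39.1·u = (36.55, 13.88). Tangency of A1 to both parallel lines with radius 11.1 puts F and A at S ± 11.1·n: F = (-3.942, 10.38), A = (3.942, -10.38). Equal radii place G and J the same way about V: G = V + 11.1·n = (32.61, 24.26), J = V − 11.1·n = (40.49, 3.508). Then |SG| = |G − S| = 40.65.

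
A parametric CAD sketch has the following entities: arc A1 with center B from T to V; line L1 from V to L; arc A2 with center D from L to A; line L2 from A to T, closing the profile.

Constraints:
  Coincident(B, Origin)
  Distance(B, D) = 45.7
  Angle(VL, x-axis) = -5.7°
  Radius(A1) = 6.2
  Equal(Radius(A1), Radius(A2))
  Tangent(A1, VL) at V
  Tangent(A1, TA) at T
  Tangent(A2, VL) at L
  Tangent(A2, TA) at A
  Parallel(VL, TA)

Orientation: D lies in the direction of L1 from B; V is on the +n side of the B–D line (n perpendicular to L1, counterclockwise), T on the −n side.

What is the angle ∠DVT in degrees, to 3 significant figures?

82.3°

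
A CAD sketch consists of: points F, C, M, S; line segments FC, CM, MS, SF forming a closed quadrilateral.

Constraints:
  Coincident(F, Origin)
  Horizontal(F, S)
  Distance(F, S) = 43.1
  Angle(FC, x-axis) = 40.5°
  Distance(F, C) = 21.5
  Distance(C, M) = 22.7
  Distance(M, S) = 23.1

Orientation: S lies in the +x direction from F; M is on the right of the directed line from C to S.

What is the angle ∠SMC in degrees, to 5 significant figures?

82.422°

F is at the origin; F and S share the same y with |FS| = 43.1 and S in +x, so S = (43.1, 0). FC runs at 40.5° with |FC| = 21.5, so C = (16.349, 13.963). M is determined by |CM| = 22.7 and |MS| = 23.1 together: it lies at the intersection of circle(C, 22.7) and circle(S, 23.1). With |CS| = 30.176, the foot of the radical line on CS is 14.785 from C and the perpendicular offset is √(22.7² − 14.785²) = 17.225. Taking the right-of-CS solution: M = (21.485, -8.1482).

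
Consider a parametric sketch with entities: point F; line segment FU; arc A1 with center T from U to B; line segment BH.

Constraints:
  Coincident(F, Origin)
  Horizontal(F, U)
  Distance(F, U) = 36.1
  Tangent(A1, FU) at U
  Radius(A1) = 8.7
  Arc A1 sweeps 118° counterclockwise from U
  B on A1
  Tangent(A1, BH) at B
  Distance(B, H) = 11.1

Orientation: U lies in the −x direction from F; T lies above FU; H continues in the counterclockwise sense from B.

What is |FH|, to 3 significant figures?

40.5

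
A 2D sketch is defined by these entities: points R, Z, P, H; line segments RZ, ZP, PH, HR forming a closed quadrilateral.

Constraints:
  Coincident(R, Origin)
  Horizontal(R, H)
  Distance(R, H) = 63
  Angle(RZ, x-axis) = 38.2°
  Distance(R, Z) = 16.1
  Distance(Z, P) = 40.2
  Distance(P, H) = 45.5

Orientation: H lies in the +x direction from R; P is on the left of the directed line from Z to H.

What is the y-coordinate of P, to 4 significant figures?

39.32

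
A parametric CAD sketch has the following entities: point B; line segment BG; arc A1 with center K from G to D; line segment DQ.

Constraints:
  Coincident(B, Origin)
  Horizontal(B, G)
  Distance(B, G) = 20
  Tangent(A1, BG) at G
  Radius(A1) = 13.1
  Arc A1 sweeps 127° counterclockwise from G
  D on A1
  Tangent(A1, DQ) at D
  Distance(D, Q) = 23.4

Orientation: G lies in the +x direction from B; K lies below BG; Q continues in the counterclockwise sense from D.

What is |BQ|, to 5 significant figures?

46.171

B is at the origin; BG is horizontal with |BG| = 20.0 and G on the +x side, so G = (20.000, 0.0000). Tangency of A1 to BG means the radius KG is perpendicular to BG, so K = G + (0, -13.1) = (20.000, -13.100). On A1, G sits at bearing 90° from K; a 127° counterclockwise sweep puts D at bearing 217°, so D = K + 13.1·(cos 217°, sin 217°) = (9.5379, -20.984). Since A1 is tangent to DQ there, KD ⟂ DQ, so DQ runs along (−sin 217°, cos 217°); with |DQ| = 23.4, Q = (23.620, -39.672). Then |BQ| = |Q − B| = 46.171.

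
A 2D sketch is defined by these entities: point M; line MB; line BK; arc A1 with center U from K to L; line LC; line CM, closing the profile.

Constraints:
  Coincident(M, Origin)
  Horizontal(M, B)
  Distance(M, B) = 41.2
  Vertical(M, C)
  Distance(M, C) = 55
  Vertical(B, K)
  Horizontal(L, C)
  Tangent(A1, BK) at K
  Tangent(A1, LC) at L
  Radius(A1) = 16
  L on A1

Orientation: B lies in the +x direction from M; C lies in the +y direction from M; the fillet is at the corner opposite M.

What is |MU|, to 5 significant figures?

46.433

M and C share the same x with |MC| = 55.0 and C on the +y side, so C = (0.0000, 55.000). The virtual corner opposite M is at (41.200, 55.000). Since A1 is tangent to BK there, UK ⟂ BK and tangency of A1 to LC means the radius UL is perpendicular to LC, with radius 16.0, so the center U sits 16.0 in from both sides at U = (25.200, 39.000). Then |MU| = |U − M| = 46.433.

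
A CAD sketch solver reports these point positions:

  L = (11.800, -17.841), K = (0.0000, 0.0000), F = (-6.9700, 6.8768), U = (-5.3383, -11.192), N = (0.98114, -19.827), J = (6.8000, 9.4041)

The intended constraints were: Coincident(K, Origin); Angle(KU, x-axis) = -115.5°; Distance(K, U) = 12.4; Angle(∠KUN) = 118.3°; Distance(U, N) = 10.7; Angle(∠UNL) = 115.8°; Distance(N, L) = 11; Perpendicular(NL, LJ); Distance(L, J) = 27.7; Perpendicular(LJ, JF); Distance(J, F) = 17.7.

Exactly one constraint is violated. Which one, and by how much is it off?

Distance(J, F) = 17.7 — off by 3.70.

K = (0.00, 0.00) ✓; KU at -115.5° ✓; |KU| = 12.40 ✓; ∠KUN = 118.3° ✓; |UN| = 10.70 ✓; ∠UNL = 115.8° ✓; |NL| = 11.00 ✓; ∠(NL, LJ) = 90.00° ✓; |LJ| = 27.70 ✓; ∠(LJ, JF) = 90.00° ✓; |JF| = 14.00 ✗.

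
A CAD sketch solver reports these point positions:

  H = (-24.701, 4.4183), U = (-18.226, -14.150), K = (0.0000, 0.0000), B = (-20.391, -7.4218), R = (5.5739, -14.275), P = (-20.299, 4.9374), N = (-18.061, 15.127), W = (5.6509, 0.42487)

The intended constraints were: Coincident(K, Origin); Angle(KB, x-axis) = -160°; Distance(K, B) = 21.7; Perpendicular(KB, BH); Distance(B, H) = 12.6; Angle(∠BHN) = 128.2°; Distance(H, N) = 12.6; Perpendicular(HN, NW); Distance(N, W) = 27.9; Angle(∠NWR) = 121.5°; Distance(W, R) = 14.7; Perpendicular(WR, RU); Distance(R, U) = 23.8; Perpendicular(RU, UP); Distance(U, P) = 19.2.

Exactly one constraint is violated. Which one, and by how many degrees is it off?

Perpendicular(RU, UP) — off by 6.50°.

K = (0.00, 0.00) ✓; KB at -160.0° ✓; |KB| = 21.70 ✓; ∠(KB, BH) = 90.00° ✓; |BH| = 12.60 ✓; ∠BHN = 128.2° ✓; |HN| = 12.60 ✓; ∠(HN, NW) = 90.00° ✓; |NW| = 27.90 ✓; ∠NWR = 121.5° ✓; |WR| = 14.70 ✓; ∠(WR, RU) = 90.00° ✓; |RU| = 23.80 ✓; ∠(RU, UP) = 83.50° ✗; |UP| = 19.20 ✓.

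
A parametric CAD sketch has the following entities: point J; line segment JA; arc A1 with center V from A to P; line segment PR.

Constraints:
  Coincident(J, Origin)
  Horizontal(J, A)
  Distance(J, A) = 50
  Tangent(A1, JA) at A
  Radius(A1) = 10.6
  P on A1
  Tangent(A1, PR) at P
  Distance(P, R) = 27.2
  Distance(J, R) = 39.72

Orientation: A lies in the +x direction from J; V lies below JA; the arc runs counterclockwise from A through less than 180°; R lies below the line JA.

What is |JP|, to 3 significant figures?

41.2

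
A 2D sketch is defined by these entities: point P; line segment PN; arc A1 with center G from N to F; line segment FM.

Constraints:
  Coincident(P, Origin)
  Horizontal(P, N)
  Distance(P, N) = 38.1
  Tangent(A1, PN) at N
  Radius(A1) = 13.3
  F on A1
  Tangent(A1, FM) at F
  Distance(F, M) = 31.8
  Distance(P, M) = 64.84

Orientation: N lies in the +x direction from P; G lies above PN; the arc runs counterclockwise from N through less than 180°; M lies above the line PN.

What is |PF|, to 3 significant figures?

53.6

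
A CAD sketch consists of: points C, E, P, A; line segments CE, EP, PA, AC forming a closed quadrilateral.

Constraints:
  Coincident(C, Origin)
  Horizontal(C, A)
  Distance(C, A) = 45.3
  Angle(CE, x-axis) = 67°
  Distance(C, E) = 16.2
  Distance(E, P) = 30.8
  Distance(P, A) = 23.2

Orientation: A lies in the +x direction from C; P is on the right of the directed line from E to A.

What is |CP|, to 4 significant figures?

26.37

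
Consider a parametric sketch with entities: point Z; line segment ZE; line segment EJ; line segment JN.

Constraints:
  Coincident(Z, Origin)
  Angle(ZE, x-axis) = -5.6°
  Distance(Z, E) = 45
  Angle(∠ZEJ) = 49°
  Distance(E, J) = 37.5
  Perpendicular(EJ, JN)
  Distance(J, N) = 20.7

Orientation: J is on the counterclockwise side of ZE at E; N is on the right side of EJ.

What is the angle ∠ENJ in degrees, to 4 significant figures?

61.10°

∠ZEJ = 49.0°, so EJ runs at -5.6° + (180° − 49.0°) = 125.4° from the x-axis; with |EJ| = 37.5, J = E + 37.5·(cos 125.4°, sin 125.4°) = (23.06, 26.18). EJ is perpendicular to JN; with |JN| = 20.7 on the right of EJ, N = J + 20.7·(0.8151, 0.5793) = (39.94, 38.17). Then cos ∠ENJ = NE·NJ / (|NE||NJ|), giving 61.10°.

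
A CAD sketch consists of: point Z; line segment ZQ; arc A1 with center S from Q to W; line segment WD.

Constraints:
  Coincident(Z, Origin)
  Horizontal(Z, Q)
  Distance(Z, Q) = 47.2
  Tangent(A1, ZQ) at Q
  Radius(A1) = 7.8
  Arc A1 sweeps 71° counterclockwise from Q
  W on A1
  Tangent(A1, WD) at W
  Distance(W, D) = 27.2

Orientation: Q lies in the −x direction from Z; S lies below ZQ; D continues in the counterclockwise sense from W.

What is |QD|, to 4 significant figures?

34.97

On A1, Q sits at bearing 90° from S; a 71° counterclockwise sweep puts W at bearing 161°, so W = S + 7.8·(cos 161°, sin 161°) = (-54.58, -5.261). The tangent condition forces SW to be normal to WD, so WD runs along (−sin 161°, cos 161°); with |WD| = 27.2, D = (-63.43, -30.98). Then |QD| = |D − Q| = 34.97.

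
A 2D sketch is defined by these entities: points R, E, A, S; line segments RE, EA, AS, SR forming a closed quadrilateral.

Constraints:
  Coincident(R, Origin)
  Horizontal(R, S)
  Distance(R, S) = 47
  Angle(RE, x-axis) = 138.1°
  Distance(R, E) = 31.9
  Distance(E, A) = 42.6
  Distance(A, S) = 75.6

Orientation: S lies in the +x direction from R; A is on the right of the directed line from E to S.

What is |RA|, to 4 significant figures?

33.24

R is at the origin; RS is horizontal with |RS| = 47.0 and S in +x, so S = (47.0, 0). RE runs at 138.1° with |RE| = 31.9, so E = (-23.74, 21.30). A is determined by |EA| = 42.6 and |AS| = 75.6 together: it lies at the intersection of circle(E, 42.6) and circle(S, 75.6). With |ES| = 73.88, the foot of the radical line on ES is 10.54 from E and the perpendicular offset is √(42.6² − 10.54²) = 41.27. Taking the right-of-ES solution: A = (-25.55, -21.26).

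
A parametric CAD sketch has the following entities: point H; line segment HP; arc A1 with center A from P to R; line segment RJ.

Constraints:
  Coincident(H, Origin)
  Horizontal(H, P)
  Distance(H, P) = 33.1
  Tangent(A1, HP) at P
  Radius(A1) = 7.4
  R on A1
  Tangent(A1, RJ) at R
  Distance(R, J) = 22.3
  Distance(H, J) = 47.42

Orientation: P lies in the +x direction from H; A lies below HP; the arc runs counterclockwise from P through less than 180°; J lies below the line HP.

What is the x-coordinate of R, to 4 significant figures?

26.44

Checks: |AP| = 7.400 ✓; |AR| = 7.400 ✓; ∠(AR, RJ) = 90.00° ✓; |RJ| = 22.30 ✓; |HJ| = 47.42 ✓.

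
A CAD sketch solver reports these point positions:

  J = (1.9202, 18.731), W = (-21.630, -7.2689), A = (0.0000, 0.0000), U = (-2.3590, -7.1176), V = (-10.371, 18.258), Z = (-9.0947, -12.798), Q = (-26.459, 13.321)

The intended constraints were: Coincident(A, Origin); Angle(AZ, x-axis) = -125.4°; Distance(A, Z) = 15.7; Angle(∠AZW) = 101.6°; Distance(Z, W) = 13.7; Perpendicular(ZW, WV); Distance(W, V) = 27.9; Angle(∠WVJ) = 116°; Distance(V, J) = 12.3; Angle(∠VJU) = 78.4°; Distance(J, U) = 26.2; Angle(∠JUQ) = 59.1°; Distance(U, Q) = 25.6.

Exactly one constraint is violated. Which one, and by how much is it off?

Distance(U, Q) = 25.6 — off by 6.00.

A = (0.00, 0.00) ✓; AZ at -125.4° ✓; |AZ| = 15.70 ✓; ∠AZW = 101.6° ✓; |ZW| = 13.70 ✓; ∠(ZW, WV) = 90.00° ✓; |WV| = 27.90 ✓; ∠WVJ = 116.0° ✓; |VJ| = 12.30 ✓; ∠VJU = 78.40° ✓; |JU| = 26.20 ✓; ∠JUQ = 59.10° ✓; |UQ| = 31.60 ✗.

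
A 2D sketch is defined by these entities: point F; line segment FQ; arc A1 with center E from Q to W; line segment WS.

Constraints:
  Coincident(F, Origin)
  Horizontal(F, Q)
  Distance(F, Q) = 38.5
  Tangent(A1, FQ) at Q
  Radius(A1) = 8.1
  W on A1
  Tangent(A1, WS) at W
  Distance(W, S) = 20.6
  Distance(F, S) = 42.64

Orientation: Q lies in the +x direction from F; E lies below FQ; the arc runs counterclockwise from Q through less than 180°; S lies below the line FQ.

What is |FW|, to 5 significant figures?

31.554

Checks: |EW| = 8.100 ✓; ∠(EW, WS) = 90.00° ✓; |WS| = 20.60 ✓; |FS| = 42.64 ✓.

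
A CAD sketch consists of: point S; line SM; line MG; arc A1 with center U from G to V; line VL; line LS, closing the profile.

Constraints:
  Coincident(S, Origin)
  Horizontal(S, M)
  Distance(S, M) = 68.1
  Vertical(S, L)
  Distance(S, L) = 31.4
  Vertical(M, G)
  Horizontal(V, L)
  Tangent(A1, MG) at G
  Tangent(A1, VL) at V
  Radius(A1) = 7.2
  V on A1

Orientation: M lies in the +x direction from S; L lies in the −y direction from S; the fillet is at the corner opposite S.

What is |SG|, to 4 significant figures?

72.27

S is at the origin; SM is horizontal with |SM| = 68.1 and M on the +x side, so M = (68.10, 0.000). S and L share the same x with |SL| = 31.4 and L on the −y side, so L = (0.000, -31.40). The virtual corner opposite S is at (68.10, -31.40). Tangency of A1 to MG means the radius UG is perpendicular to MG and A1 meets VL tangentially, so UV is at right angles to VL, with radius 7.2, so the center U sits 7.2 in from both sides at U = (60.90, -24.20). That places the tangent points at G = (68.10, -24.20) on MG and V = (60.90, -31.40) on VL. Then |SG| = |G − S| = 72.27.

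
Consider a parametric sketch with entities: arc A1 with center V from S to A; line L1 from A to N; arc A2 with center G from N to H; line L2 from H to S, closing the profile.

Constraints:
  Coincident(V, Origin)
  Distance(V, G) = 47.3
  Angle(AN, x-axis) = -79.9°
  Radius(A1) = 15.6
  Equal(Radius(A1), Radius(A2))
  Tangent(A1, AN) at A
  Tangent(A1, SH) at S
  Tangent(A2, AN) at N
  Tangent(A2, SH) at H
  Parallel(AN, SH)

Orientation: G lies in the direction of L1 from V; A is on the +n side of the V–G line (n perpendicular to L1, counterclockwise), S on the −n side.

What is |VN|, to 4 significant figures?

49.81

The slot axis is L1's direction at -79.9°, so u = (cos -79.9°, sin -79.9°) = (0.1754, -0.9845) and n = (−sin -79.9°, cos -79.9°) = (0.9845, 0.1754). V is at the origin and G lies 47.3 along u from V, so G = 47.3·u = (8.295, -46.57). Tangency of A1 to both parallel lines with radius 15.6 puts A and S at V ± 15.6·n: A = (15.36, 2.736), S = (-15.36, -2.736). Equal radii place N and H the same way about G: N = G + 15.6·n = (23.65, -43.83), H = G − 15.6·n = (-7.063, -49.30). Then |VN| = |N − V| = 49.81.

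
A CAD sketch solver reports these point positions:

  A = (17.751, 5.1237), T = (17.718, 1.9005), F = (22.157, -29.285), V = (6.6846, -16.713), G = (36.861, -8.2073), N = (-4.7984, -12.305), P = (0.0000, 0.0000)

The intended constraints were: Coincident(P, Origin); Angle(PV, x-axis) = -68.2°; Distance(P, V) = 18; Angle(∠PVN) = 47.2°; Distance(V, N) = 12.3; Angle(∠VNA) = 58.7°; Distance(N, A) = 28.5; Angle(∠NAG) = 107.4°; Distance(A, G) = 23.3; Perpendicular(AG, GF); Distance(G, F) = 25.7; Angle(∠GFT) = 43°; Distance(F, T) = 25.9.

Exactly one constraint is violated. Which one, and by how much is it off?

Distance(F, T) = 25.9 — off by 5.60.

P = (0.00, 0.00) ✓; PV at -68.20° ✓; |PV| = 18.00 ✓; ∠PVN = 47.20° ✓; |VN| = 12.30 ✓; ∠VNA = 58.70° ✓; |NA| = 28.50 ✓; ∠NAG = 107.4° ✓; |AG| = 23.30 ✓; ∠(AG, GF) = 90.00° ✓; |GF| = 25.70 ✓; ∠GFT = 43.00° ✓; |FT| = 31.50 ✗.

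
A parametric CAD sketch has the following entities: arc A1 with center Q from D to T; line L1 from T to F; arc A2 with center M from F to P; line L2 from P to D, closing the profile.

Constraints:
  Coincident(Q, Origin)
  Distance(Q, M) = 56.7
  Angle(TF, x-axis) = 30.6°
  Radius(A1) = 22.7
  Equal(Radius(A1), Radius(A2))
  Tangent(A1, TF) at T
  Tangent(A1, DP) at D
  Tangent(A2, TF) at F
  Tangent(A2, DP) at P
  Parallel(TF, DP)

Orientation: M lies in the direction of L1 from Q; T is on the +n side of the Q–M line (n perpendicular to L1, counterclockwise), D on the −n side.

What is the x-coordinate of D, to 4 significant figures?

11.56

The slot axis is L1's direction at 30.6°, so u = (cos 30.6°, sin 30.6°) = (0.8607, 0.5090) and n = (−sin 30.6°, cos 30.6°) = (-0.5090, 0.8607). Q is at the origin and M lies 56.7 along u from Q, so M = 56.7·u = (48.80, 28.86). Tangency of A1 to both parallel lines with radius 22.7 puts T and D at Q ± 22.7·n: T = (-11.56, 19.54), D = (11.56, -19.54). So D.x = 11.56.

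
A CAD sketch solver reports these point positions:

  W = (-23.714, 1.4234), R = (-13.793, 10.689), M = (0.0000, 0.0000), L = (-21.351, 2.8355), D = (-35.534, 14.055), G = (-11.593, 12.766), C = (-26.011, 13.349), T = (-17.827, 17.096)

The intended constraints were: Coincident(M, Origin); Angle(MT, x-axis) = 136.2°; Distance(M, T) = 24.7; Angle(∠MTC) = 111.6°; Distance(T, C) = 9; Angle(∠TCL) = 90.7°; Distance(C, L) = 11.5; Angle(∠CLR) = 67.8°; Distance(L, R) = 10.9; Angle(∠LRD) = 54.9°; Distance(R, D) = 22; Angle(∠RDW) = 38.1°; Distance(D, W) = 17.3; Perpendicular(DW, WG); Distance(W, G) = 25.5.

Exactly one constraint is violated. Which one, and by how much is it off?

Distance(W, G) = 25.5 — off by 8.90.

M = (0.00, 0.00) ✓; MT at 136.2° ✓; |MT| = 24.70 ✓; ∠MTC = 111.6° ✓; |TC| = 9.001 ✓; ∠TCL = 90.70° ✓; |CL| = 11.50 ✓; ∠CLR = 67.81° ✓; |LR| = 10.90 ✓; ∠LRD = 54.90° ✓; |RD| = 22.00 ✓; ∠RDW = 38.10° ✓; |DW| = 17.30 ✓; ∠(DW, WG) = 90.00° ✓; |WG| = 16.60 ✗.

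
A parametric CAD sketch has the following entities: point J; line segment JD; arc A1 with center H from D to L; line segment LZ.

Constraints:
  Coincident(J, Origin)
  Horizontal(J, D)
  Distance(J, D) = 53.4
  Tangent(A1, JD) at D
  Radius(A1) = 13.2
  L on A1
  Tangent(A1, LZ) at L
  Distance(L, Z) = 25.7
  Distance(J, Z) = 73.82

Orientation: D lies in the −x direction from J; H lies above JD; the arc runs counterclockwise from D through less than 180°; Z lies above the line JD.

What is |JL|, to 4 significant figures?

49.12

J is at the origin; J and D share the same y with |JD| = 53.4 and D on the −x side, so D = (-53.40, 0.000). The tangent condition forces HD to be normal to JD, so H = D + (0, 13.2) = (-53.40, 13.20). Since HL ⟂ LZ (tangency), |HZ| = √(13.2² + 25.7²) = 28.89 regardless of where L sits on A1. So Z lies on both circle(J, 73.82) and circle(H, 28.89); the above-JD intersection is Z = (-61.42, 40.96). L is the foot of the tangent from Z: L = (-43.79, 22.25).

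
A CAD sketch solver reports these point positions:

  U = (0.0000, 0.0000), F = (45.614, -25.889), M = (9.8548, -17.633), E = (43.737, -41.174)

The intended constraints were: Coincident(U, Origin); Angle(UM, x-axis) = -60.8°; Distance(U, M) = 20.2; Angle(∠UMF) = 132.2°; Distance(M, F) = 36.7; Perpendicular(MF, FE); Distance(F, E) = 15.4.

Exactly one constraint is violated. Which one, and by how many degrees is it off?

Perpendicular(MF, FE) — off by 6.00°.

U = (0.00, 0.00) ✓; UM at -60.80° ✓; |UM| = 20.20 ✓; ∠UMF = 132.2° ✓; |MF| = 36.70 ✓; ∠(MF, FE) = 84.00° ✗; |FE| = 15.40 ✓.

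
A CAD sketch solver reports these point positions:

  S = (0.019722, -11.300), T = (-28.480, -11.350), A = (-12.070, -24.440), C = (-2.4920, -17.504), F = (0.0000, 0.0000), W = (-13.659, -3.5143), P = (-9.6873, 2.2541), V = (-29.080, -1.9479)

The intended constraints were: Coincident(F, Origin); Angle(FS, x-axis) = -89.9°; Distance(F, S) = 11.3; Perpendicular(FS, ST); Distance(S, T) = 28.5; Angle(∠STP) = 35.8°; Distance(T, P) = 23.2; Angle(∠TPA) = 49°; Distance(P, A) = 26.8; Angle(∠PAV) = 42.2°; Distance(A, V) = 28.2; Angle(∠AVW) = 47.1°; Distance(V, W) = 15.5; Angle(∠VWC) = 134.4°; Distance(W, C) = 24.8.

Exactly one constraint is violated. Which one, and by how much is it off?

Distance(W, C) = 24.8 — off by 6.90.

F = (0.00, 0.00) ✓; FS at -89.90° ✓; |FS| = 11.30 ✓; ∠(FS, ST) = 90.00° ✓; |ST| = 28.50 ✓; ∠STP = 35.80° ✓; |TP| = 23.20 ✓; ∠TPA = 49.00° ✓; |PA| = 26.80 ✓; ∠PAV = 42.20° ✓; |AV| = 28.20 ✓; ∠AVW = 47.10° ✓; |VW| = 15.50 ✓; ∠VWC = 134.4° ✓; |WC| = 17.90 ✗.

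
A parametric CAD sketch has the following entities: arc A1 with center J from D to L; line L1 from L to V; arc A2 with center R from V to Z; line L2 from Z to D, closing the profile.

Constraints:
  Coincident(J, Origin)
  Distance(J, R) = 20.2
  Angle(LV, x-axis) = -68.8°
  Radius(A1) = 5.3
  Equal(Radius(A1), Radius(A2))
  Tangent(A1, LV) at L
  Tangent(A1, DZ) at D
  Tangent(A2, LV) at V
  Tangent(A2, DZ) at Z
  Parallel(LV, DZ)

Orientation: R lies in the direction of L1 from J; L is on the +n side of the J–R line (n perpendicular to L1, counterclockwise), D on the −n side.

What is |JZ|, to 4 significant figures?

20.88

Tangency of A1 to both parallel lines with radius 5.3 puts L and D at J ± 5.3·n: L = (4.941, 1.917), D = (-4.941, -1.917). Equal radii place V and Z the same way about R: V = R + 5.3·n = (12.25, -16.92), Z = R − 5.3·n = (2.364, -20.75). Then |JZ| = |Z − J| = 20.88.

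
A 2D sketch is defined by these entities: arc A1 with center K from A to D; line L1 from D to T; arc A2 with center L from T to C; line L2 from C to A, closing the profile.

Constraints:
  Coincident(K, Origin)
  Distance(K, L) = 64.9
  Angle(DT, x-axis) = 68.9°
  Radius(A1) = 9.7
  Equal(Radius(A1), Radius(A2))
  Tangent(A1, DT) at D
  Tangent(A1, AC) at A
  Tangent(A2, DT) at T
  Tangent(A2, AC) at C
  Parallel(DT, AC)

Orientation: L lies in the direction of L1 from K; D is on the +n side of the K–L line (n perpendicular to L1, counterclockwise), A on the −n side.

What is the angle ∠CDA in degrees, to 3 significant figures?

73.4°

Tangency of A1 to both parallel lines with radius 9.7 puts D and A at K ± 9.7·n: D = (-9.05, 3.49), A = (9.05, -3.49). Equal radii place T and C the same way about L: T = L + 9.7·n = (14.3, 64.0), C = L − 9.7·n = (32.4, 57.1). Then cos ∠CDA = DC·DA / (|DC||DA|), giving 73.4°.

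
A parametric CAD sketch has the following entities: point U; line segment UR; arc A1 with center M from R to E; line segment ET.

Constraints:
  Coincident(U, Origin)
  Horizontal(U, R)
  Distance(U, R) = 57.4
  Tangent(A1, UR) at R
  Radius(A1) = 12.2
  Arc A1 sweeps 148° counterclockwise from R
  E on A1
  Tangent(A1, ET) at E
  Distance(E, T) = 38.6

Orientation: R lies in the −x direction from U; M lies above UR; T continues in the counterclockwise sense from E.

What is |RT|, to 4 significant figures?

50.39

On A1, R sits at bearing -90° from M; a 148° counterclockwise sweep puts E at bearing 58°, so E = M + 12.2·(cos 58°, sin 58°) = (-50.93, 22.55). Tangency of A1 to ET means the radius ME is perpendicular to ET, so ET runs along (−sin 58°, cos 58°); with |ET| = 38.6, T = (-83.67, 43.00). Then |RT| = |T − R| = 50.39.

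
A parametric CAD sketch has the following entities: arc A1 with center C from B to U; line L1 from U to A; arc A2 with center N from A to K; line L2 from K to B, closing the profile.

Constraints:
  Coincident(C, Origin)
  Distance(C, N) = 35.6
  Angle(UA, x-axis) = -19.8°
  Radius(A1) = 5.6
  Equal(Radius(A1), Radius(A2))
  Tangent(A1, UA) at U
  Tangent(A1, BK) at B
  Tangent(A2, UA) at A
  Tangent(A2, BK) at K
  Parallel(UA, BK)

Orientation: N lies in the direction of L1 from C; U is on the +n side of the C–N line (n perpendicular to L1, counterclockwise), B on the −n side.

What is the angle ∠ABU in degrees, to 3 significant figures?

72.5°

The slot axis is L1's direction at -19.8°, so u = (cos -19.8°, sin -19.8°) = (0.941, -0.339) and n = (−sin -19.8°, cos -19.8°) = (0.339, 0.941). C is at the origin and N lies 35.6 along u from C, so N = 35.6·u = (33.5, -12.1). Tangency of A1 to both parallel lines with radius 5.6 puts U and B at C ± 5.6·n: U = (1.90, 5.27), B = (-1.90, -5.27). Equal radii place A and K the same way about N: A = N + 5.6·n = (35.4, -6.79), K = N − 5.6·n = (31.6, -17.3). Then cos ∠ABU = BA·BU / (|BA||BU|), giving 72.5°.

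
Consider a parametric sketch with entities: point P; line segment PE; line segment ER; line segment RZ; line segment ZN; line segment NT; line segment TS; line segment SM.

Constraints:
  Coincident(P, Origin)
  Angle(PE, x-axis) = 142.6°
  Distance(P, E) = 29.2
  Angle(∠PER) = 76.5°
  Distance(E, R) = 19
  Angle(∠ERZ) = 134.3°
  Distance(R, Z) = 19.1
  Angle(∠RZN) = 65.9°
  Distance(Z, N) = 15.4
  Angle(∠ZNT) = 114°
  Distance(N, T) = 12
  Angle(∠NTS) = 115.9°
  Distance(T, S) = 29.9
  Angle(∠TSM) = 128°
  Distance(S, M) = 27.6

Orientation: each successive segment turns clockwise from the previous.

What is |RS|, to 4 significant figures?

17.74

P is at the origin; PE runs at 142.6° with length 29.2, so E = (-23.20, 17.74). ∠PER = 76.5° gives ER at 39.10° from the x-axis; with |ER| = 19.0, R = (-8.452, 29.72). ∠ERZ = 134.3° gives RZ at -6.600° from the x-axis; with |RZ| = 19.1, Z = (10.52, 27.52). ∠RZN = 65.9° gives ZN at -120.7° from the x-axis; with |ZN| = 15.4, N = (2.659, 14.28). ∠ZNT = 114.0° gives NT at 173.3° from the x-axis; with |NT| = 12.0, T = (-9.259, 15.68). ∠NTS = 115.9° gives TS at 109.2° from the x-axis; with |TS| = 29.9, S = (-19.09, 43.92). Then |RS| = |S − R| = 17.74.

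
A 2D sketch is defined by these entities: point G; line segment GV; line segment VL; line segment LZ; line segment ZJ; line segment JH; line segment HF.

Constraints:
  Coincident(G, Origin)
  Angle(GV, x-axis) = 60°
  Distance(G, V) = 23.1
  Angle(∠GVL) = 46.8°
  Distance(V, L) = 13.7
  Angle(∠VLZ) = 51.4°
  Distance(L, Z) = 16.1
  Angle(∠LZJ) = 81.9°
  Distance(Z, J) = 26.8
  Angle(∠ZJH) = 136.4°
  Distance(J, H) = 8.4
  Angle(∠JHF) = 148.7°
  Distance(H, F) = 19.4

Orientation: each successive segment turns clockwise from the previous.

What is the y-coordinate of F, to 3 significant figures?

33.5

G is at the origin; GV runs at 60.0° with length 23.1, so V = (11.6, 20.0). ∠GVL = 46.8° gives VL at -73.2° from the x-axis; with |VL| = 13.7, L = (15.5, 6.89). ∠VLZ = 51.4° gives LZ at 158° from the x-axis; with |LZ| = 16.1, Z = (0.561, 12.9). ∠LZJ = 81.9° gives ZJ at 60.1° from the x-axis; with |ZJ| = 26.8, J = (13.9, 36.1). ∠ZJH = 136.4° gives JH at 16.5° from the x-axis; with |JH| = 8.4, H = (22.0, 38.5). ∠JHF = 148.7° gives HF at -14.8° from the x-axis; with |HF| = 19.4, F = (40.7, 33.5). So F.y = 33.5.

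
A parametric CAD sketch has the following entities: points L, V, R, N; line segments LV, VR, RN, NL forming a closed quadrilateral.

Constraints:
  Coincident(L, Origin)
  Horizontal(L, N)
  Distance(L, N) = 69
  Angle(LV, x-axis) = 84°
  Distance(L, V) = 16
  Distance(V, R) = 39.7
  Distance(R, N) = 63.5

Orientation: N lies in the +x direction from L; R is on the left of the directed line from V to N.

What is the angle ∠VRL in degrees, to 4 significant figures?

9.152°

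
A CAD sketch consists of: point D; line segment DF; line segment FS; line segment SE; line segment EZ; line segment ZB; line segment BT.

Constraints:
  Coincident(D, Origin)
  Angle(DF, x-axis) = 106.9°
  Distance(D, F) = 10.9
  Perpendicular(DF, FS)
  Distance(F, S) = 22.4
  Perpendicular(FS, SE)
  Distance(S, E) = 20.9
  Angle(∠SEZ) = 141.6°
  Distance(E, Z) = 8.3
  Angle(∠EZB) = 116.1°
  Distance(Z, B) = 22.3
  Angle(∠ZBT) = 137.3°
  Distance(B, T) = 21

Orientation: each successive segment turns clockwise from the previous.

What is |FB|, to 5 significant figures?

23.105

D is at the origin; DF runs at 106.9° with length 10.9, so F = (-3.1687, 10.429). DF ⟂ FS, so FS runs at 16.900°; with |FS| = 22.4, S = (18.264, 16.941). FS ⟂ SE, so SE runs at -73.100°; with |SE| = 20.9, E = (24.340, -3.0564). ∠SEZ = 141.6° gives EZ at -111.50° from the x-axis; with |EZ| = 8.3, Z = (21.298, -10.779). ∠EZB = 116.1° gives ZB at -175.40° from the x-axis; with |ZB| = 22.3, B = (-0.93048, -12.567). Then |FB| = |B − F| = 23.105.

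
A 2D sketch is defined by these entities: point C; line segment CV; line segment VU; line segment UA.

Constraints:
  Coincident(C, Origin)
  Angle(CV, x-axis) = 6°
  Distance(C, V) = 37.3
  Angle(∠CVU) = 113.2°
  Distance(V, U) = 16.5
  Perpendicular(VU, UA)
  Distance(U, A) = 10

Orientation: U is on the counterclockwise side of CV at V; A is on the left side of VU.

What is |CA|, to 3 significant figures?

39.5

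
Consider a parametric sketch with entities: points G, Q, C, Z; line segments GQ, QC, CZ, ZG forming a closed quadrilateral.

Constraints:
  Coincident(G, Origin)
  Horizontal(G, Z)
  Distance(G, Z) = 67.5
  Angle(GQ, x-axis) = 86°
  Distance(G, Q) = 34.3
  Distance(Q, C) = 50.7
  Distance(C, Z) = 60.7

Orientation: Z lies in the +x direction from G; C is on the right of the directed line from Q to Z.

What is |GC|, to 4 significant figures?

18.39

Checks: G = (0.00, 0.00) ✓; |QC| = 50.70 ✓; |CZ| = 60.70 ✓.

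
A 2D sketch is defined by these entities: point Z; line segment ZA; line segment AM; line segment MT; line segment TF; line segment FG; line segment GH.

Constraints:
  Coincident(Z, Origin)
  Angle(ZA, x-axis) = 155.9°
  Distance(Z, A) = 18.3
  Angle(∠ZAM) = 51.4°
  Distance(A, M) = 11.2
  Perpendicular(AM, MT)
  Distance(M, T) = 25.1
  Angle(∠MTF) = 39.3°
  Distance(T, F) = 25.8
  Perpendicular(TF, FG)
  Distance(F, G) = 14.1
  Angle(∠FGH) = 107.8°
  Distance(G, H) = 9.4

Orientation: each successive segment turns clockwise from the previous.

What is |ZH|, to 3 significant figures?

13.2

Z is at the origin; ZA runs at 155.9° with length 18.3, so A = (-16.7, 7.47). ∠ZAM = 51.4° gives AM at 27.3° from the x-axis; with |AM| = 11.2, M = (-6.75, 12.6). The perpendicularity gives MT at right angles to AM, so MT runs at -62.7°; with |MT| = 25.1, T = (4.76, -9.69). ∠MTF = 39.3° gives TF at 157° from the x-axis; with |TF| = 25.8, F = (-18.9, 0.551). TF is perpendicular to FG, so FG runs at 66.6°; with |FG| = 14.1, G = (-13.3, 13.5). ∠FGH = 107.8° gives GH at -5.60° from the x-axis; with |GH| = 9.4, H = (-3.96, 12.6). Then |ZH| = |H − Z| = 13.2.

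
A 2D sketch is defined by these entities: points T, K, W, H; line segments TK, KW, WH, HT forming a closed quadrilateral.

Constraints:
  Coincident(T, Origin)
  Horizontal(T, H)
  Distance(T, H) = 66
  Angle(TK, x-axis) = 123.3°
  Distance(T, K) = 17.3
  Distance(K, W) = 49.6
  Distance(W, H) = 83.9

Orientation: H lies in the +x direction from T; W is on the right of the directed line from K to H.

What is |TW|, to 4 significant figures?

36.58

T is at the origin; T and H share the same y with |TH| = 66.0 and H in +x, so H = (66.0, 0). TK runs at 123.3° with |TK| = 17.3, so K = (-9.498, 14.46). W is determined by |KW| = 49.6 and |WH| = 83.9 together: it lies at the intersection of circle(K, 49.6) and circle(H, 83.9). With |KH| = 76.87, the foot of the radical line on KH is 8.651 from K and the perpendicular offset is √(49.6² − 8.651²) = 48.84. Taking the right-of-KH solution: W = (-10.19, -35.14).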